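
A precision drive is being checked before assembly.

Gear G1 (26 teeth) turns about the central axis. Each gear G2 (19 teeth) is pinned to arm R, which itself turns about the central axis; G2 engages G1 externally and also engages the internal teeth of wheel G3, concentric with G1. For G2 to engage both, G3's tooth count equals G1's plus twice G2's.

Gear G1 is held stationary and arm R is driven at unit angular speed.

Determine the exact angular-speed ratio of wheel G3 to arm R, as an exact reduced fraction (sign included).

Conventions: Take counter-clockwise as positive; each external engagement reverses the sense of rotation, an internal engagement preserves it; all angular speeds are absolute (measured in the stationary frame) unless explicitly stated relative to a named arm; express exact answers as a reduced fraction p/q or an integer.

45/32

recognized (axles ride arm R): planetary set, 26/19/64 teeth
ring teeth: 26 + 2·19 = 64
26(ω_sun−ω_arm) = −64(ω_ring−ω_arm),  ω_sun = 0, ω_arm = 1
ω_ring = 1 − (26/64)(0−1) = 45/32
ω_out/ω_in = 45/32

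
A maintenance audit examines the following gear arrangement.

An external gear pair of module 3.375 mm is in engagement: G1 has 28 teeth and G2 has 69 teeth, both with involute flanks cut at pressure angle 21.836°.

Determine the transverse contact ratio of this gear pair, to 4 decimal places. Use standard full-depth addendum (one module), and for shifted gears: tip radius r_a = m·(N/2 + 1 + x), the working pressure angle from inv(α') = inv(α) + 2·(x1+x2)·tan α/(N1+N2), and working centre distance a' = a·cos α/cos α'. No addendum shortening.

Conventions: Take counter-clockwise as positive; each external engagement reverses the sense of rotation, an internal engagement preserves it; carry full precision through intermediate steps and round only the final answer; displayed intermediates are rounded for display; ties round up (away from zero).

1.6358

class = single-mesh tooth geometry [involute pair 28T × 69T, m = 3.375]
base radii: r_b1 = 43.859921, r_b2 = 108.083378
tip radii: r_a1 = 50.625000, r_a2 = 119.812500
no profile shift: α' = α, a' = a
action lengths: √(r_a1²−r_b1²) = 25.282364, √(r_a2²−r_b2²) = 51.701243
base pitch p_b = π·m·cos α = 9.842143
CR = (25.282364 + 51.701243 − 163.687500·sin 21.83600°)/9.842143 = 1.635808
contact ratio ≈ 1.6358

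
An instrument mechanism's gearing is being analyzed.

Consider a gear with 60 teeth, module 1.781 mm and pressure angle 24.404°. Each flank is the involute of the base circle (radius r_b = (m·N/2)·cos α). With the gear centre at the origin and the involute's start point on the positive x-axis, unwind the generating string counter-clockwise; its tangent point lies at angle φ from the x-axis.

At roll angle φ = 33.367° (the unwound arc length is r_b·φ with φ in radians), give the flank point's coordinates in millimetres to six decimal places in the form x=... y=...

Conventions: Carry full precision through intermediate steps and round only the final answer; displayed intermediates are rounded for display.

x=56.220631 y=3.095995

topology: single-mesh involute geometry — m = 1.781, N = 60
pitch radius r_p = m·N/2 = 1.781·60/2 = 53.430000
base radius r_b = r_p·cos α = 53.430000·cos 24.404° = 48.656287
roll angle φ = 33.367° = 0.58236401 rad
x = r_b·(cos φ + φ·sin φ) = 56.220631
y = r_b·(sin φ − φ·cos φ) = 3.095995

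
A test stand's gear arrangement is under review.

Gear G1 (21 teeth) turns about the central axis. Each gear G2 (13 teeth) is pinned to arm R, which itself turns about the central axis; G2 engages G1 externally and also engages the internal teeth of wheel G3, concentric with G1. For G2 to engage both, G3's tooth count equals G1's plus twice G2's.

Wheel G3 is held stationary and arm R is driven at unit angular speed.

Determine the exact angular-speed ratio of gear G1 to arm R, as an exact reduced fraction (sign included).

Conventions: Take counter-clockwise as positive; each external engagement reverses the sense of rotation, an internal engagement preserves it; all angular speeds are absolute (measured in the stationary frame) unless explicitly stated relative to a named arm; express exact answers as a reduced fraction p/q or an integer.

class = planetary set [G3 = 21+2·13 = 47; Willis about the carrier]
ring teeth: 21 + 2·13 = 47
21(ω_sun−ω_arm) = −47(ω_ring−ω_arm),  ω_ring = 0, ω_arm = 1
ω_sun = 1 − (47/21)(0−1) = 68/21
ω_out/ω_in = 68/21

68/21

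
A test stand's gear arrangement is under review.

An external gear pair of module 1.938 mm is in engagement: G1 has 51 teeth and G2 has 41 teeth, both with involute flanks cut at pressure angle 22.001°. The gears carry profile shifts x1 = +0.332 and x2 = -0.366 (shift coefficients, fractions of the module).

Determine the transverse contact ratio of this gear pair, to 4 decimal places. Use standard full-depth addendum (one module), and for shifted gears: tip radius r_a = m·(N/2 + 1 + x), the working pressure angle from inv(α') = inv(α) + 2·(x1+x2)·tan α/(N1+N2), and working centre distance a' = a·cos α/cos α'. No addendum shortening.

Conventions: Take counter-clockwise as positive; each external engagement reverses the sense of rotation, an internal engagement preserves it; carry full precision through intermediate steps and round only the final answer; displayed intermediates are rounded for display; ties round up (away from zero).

single-mesh involute tooth geometry (51T engaging 41T at module 1.938)
base radii: r_b1 = 45.820176, r_b2 = 36.835828
tip radii: r_a1 = 52.000416, r_a2 = 40.957692
inv(α') = inv(22.001°) + 2·(+0.332-0.366)·tan α/(51+41) = 0.01975800  ⇒  α' = 21.89563°
a' = a·cos α / cos α' = 89.1480·cos 22.001°/cos 21.89563° = 89.081958
action lengths: √(r_a1²−r_b1²) = 24.587695, √(r_a2²−r_b2²) = 17.906824
base pitch p_b = π·m·cos α = 5.645032
CR = (24.587695 + 17.906824 − 89.081958·sin 21.89563°)/5.645032 = 1.642921
contact ratio ≈ 1.6429

1.6429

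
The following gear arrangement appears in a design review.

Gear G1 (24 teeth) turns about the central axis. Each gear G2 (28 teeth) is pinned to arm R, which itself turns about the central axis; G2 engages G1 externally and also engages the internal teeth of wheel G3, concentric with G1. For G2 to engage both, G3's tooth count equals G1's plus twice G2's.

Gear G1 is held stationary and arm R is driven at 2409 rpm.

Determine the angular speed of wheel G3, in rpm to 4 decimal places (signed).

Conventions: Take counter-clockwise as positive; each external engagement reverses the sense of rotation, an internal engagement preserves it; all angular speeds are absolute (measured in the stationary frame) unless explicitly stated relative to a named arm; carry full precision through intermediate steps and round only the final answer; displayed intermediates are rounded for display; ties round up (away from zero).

planetary set (24T centre, 28T on arm, 80T internal) — Willis relation
normalise by the input: solve with ω_arm = 1, then scale by 2409 rpm
ring teeth: 24 + 2·28 = 80
24(ω_sun−ω_arm) = −80(ω_ring−ω_arm),  ω_sun = 0, ω_arm = 1
ω_ring = 1 − (24/80)(0−1) = 13/10
scale: ω_ring = 13/10 × 2409 rpm = +3131.7000 rpm

+3131.7000 rpm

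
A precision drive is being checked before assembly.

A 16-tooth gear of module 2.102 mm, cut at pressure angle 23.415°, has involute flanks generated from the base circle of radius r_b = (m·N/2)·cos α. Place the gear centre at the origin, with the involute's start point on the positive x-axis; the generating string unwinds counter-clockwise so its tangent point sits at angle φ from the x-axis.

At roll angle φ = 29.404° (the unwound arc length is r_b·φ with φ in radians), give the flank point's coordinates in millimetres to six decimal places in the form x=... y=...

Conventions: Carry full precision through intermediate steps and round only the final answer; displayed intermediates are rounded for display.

x=17.331426 y=0.677094

single-mesh involute tooth geometry (16T wheel at module 2.102)
pitch radius r_p = m·N/2 = 2.102·16/2 = 16.816000
base radius r_b = r_p·cos α = 16.816000·cos 23.415° = 15.431213
roll angle φ = 29.404° = 0.51319661 rad
x = r_b·(cos φ + φ·sin φ) = 17.331426
y = r_b·(sin φ − φ·cos φ) = 0.677094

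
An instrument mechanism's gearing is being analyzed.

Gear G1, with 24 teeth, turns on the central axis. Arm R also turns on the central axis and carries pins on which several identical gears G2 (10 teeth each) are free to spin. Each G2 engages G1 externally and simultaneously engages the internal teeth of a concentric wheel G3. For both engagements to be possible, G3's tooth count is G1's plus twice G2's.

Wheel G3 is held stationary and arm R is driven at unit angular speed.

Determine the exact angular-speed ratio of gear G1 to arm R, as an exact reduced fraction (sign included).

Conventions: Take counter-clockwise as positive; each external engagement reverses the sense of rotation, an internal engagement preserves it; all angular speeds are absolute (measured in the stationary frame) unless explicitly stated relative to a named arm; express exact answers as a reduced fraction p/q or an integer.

recognized (axles ride arm R): planetary set, 24/10/44 teeth
ring teeth: 24 + 2·10 = 44
24(ω_sun−ω_arm) = −44(ω_ring−ω_arm),  ω_ring = 0, ω_arm = 1
ω_sun = 1 − (44/24)(0−1) = 17/6
ω_out/ω_in = 17/6

17/6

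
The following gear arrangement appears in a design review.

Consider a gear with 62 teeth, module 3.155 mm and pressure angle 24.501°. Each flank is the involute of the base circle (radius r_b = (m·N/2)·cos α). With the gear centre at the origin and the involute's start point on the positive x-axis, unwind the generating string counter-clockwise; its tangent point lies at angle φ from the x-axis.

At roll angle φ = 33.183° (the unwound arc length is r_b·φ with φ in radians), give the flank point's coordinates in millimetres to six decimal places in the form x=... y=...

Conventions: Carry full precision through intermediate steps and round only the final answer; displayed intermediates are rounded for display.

class = single-mesh tooth geometry [base-circle involute, m = 3.155, 62T]
pitch radius r_p = m·N/2 = 3.155·62/2 = 97.805000
base radius r_b = r_p·cos α = 97.805000·cos 24.501° = 88.998054
roll angle φ = 33.183° = 0.57915261 rad
x = r_b·(cos φ + φ·sin φ) = 102.695354
y = r_b·(sin φ − φ·cos φ) = 5.571868

x=102.695354 y=5.571868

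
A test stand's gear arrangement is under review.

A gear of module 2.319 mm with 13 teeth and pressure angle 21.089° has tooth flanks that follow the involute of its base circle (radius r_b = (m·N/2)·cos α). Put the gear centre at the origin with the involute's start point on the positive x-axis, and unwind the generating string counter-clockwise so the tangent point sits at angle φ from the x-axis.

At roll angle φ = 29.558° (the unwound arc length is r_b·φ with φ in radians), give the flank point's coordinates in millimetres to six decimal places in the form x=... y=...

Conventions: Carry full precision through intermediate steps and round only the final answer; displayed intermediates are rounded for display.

class = single-mesh tooth geometry [base-circle involute, m = 2.319, 13T]
pitch radius r_p = m·N/2 = 2.319·13/2 = 15.073500
base radius r_b = r_p·cos α = 15.073500·cos 21.089° = 14.063917
roll angle φ = 29.558° = 0.51588442 rad
x = r_b·(cos φ + φ·sin φ) = 15.812692
y = r_b·(sin φ − φ·cos φ) = 0.626671

x=15.812692 y=0.626671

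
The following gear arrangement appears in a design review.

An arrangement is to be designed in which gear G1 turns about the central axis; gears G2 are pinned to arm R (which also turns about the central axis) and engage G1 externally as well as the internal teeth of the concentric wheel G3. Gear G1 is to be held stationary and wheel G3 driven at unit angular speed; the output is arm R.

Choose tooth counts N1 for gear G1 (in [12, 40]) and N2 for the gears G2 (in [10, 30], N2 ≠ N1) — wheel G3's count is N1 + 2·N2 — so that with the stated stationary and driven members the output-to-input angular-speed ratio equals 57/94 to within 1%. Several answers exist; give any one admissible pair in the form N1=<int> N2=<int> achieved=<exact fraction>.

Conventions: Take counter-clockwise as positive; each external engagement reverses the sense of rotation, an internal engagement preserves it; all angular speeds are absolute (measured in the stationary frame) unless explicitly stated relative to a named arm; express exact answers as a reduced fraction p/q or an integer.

topology: planetary set — design target 57/94, arm = carrier (Willis)
Willis with ω_sun = 0: ω_arm/ω_ring = N3/(N1+N3); set equal to 57/94  ⇒  N3/N1 = (57/94)/(1 − 57/94) = 57/37
N3 = N1 + 2·N2  ⇒  N2/N1 = (N3/N1 − 1)/2 = (57/37 − 1)/2 = 10/37
smallest multiple with N1 ≥ 12 and N2 ≥ 10: k = 1  ⇒  N1 = 1·37 = 37, N2 = 1·10 = 10 (N1 ≤ 40, N2 ≤ 30, N2 ≠ N1 ✓), N3 = 37 + 2·10 = 57
check: N3/(N1+N3) with N1 = 37, N3 = 57 gives 57/94; |achieved − target| = 0 ≤ 57/9400 ✓

N1=37 N2=10 achieved=57/94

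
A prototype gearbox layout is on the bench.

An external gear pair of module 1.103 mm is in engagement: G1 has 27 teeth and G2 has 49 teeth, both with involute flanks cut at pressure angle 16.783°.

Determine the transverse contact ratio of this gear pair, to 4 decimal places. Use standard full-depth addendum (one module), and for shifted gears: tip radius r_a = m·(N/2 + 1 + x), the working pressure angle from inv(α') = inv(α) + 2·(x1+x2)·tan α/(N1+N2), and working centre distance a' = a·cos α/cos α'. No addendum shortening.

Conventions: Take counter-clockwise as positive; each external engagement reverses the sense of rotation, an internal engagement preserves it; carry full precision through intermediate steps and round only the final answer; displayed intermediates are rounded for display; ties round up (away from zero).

1.8626

recognized (one external pair, fixed centres): single-mesh tooth geometry, m = 1.103, N1 = 27, N2 = 49
base radii: r_b1 = 14.256242, r_b2 = 25.872440
tip radii: r_a1 = 15.993500, r_a2 = 28.126500
no profile shift: α' = α, a' = a
action lengths: √(r_a1²−r_b1²) = 7.249248, √(r_a2²−r_b2²) = 11.032537
base pitch p_b = π·m·cos α = 3.317578
CR = (7.249248 + 11.032537 − 41.914000·sin 16.78300°)/3.317578 = 1.862567
contact ratio ≈ 1.8626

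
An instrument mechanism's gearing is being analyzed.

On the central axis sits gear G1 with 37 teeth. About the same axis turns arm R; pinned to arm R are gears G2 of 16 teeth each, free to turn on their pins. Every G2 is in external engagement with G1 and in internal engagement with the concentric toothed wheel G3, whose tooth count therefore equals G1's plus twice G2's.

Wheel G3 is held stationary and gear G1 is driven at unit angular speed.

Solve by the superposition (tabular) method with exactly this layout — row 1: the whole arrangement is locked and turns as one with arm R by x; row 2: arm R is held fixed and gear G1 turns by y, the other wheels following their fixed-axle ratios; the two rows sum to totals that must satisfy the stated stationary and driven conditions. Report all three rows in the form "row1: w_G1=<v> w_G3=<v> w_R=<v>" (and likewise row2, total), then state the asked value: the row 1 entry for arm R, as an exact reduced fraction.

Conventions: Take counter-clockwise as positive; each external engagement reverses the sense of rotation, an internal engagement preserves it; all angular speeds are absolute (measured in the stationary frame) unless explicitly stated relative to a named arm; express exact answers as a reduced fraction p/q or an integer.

row1: w_G1=37/106 w_G3=37/106 w_R=37/106
row2: w_G1=69/106 w_G3=-37/106 w_R=0
total: w_G1=1 w_G3=0 w_R=37/106
asked value: 37/106

class = planetary set [G3 = 37+2·16 = 69; Willis about the carrier]
row 1 — lock + rotate with arm: ω_sun = ω_ring = ω_arm = x
row 2 (arm held, sun turns y): ω_ring = −(37/69)·y, ω_arm = 0
boundary: total ω_ring = x − (37/69)·y = 0 and total ω_sun = x + y = 1  ⇒  y = 69/106, x = 37/106
row 2 ring = −(37/69)·69/106 = -37/106
totals (row 1 + row 2): sun 37/106 + 69/106 = 1, ring 37/106 + (-37/106) = 0, arm 37/106 + 0 = 37/106
asked cell (row1, arm) = 37/106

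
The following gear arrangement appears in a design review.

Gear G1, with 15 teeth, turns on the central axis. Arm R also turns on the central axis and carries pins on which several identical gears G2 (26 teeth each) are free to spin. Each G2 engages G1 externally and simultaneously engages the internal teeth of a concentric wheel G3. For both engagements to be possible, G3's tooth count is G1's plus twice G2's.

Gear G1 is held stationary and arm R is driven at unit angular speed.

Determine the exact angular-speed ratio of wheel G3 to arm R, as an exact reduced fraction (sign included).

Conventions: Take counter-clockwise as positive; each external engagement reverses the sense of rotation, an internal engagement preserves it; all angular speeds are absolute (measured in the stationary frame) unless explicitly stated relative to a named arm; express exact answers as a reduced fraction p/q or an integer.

recognized (axles ride arm R): planetary set, 15/26/67 teeth
ring teeth: 15 + 2·26 = 67
15(ω_sun−ω_arm) = −67(ω_ring−ω_arm),  ω_sun = 0, ω_arm = 1
ω_ring = 1 − (15/67)(0−1) = 82/67
ω_out/ω_in = 82/67

82/67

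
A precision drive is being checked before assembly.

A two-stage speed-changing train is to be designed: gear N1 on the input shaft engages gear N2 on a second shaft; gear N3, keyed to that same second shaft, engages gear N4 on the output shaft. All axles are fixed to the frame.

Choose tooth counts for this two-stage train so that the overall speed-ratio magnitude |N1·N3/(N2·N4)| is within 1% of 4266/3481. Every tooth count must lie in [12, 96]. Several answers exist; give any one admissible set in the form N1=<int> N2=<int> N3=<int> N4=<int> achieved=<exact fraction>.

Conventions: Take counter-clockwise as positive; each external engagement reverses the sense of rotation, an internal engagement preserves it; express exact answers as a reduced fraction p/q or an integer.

design class (target 4266/3481): fixed-axis compound train
target = 4266/3481 in lowest terms: an exact hit needs N1·N3 = k·4266 and N2·N4 = k·3481 for one integer k, every count in [12, 96]; additionally prefer no 1:1 stage (N1 ≠ N2, N3 ≠ N4)
k = 1: N1·N3 = 4266 = 54·79, N2·N4 = 3481 = 59·59
achieved = 54·79/(59·59) = 4266/3481; |achieved − target| = 0 ≤ 2133/174050 ✓

N1=54 N2=59 N3=79 N4=59 achieved=4266/3481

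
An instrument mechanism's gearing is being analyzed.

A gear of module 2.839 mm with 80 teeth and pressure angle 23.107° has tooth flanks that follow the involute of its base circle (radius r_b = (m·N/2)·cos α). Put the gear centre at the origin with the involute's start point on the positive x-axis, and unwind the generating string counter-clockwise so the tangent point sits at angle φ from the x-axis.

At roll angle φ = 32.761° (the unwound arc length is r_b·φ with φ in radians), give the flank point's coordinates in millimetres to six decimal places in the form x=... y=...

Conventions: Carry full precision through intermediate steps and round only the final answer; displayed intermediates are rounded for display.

single-mesh involute tooth geometry (80T wheel at module 2.839)
pitch radius r_p = m·N/2 = 2.839·80/2 = 113.560000
base radius r_b = r_p·cos α = 113.560000·cos 23.107° = 104.449485
roll angle φ = 32.761° = 0.57178732 rad
x = r_b·(cos φ + φ·sin φ) = 120.153444
y = r_b·(sin φ − φ·cos φ) = 6.298292

x=120.153444 y=6.298292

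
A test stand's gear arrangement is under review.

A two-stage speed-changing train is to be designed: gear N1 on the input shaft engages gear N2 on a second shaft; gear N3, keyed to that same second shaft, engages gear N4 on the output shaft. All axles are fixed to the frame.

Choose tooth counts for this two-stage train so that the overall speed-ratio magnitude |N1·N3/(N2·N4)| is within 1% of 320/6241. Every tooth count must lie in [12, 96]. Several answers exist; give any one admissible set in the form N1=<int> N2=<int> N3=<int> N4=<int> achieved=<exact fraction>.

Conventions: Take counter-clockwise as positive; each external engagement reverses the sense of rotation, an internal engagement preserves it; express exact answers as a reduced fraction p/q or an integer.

N1=16 N2=79 N3=20 N4=79 achieved=320/6241

design class (target 320/6241): fixed-axis compound train
target = 320/6241 in lowest terms: an exact hit needs N1·N3 = k·320 and N2·N4 = k·6241 for one integer k, every count in [12, 96]; additionally prefer no 1:1 stage (N1 ≠ N2, N3 ≠ N4)
k = 1: N1·N3 = 320 = 16·20, N2·N4 = 6241 = 79·79
achieved = 16·20/(79·79) = 320/6241; |achieved − target| = 0 ≤ 16/31205 ✓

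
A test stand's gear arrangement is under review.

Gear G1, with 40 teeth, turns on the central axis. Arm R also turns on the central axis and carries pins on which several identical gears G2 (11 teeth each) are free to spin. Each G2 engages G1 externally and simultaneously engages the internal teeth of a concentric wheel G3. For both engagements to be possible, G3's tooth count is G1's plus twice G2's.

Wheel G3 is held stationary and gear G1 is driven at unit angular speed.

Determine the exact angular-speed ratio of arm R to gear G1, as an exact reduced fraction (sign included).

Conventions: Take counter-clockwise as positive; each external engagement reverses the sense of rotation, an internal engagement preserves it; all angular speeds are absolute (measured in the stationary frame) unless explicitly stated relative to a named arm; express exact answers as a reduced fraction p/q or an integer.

recognized (axles ride arm R): planetary set, 40/11/62 teeth
ring teeth: 40 + 2·11 = 62
40(ω_sun−ω_arm) = −62(ω_ring−ω_arm),  ω_ring = 0, ω_sun = 1
40(1−ω_arm) = −62(0−ω_arm)  ⇒  102·ω_arm = 40  ⇒  ω_arm = 20/51
ω_out/ω_in = 20/51

20/51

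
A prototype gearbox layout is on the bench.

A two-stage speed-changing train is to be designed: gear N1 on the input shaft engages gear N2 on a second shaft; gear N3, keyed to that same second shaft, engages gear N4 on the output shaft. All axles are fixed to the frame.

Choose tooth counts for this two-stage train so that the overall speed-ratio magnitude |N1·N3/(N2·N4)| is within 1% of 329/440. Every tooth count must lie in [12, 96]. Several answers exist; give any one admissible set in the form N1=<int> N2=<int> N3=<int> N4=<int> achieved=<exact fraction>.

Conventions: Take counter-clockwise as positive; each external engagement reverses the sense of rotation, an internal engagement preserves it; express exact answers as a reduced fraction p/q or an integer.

2-stage fixed-axis compound train for ratio 329/440
target = 329/440 in lowest terms: an exact hit needs N1·N3 = k·329 and N2·N4 = k·440 for one integer k, every count in [12, 96]; additionally prefer no 1:1 stage (N1 ≠ N2, N3 ≠ N4)
k = 1: no 1:1-free in-range split of k·329 and k·440 into factor pairs; take k = 2
k = 2: N1·N3 = 658 = 14·47, N2·N4 = 880 = 16·55
achieved = 14·47/(16·55) = 329/440; |achieved − target| = 0 ≤ 329/44000 ✓

N1=14 N2=16 N3=47 N4=55 achieved=329/440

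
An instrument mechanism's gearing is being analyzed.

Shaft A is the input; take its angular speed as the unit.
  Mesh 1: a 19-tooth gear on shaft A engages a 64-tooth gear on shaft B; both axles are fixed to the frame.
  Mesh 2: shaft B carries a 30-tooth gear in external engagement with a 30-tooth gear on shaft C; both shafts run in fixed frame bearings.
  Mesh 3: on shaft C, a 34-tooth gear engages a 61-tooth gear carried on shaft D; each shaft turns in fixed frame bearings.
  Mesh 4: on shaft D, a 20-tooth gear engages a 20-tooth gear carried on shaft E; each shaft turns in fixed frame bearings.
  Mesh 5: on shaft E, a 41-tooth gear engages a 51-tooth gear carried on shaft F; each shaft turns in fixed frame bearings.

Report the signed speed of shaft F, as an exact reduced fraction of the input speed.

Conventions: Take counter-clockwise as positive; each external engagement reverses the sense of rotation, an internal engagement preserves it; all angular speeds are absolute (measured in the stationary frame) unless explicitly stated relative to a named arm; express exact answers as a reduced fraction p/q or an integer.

-779/5856

5-mesh fixed-axis compound train (all bearings frame-fixed)
mesh 1 [19T→64T]: |ω|/ω_in = 1×19/64 = 19/64, sense flips to −
mesh 2 [30T→30T]: |ω|/ω_in = (19/64)×30/30 = 19/64, sense flips to +
mesh 3 [34T→61T]: |ω|/ω_in = (19/64)×34/61 = 323/1952, sense flips to −
mesh 4 [20T→20T]: |ω|/ω_in = (323/1952)×20/20 = 323/1952, sense flips to +
mesh 5 [41T→51T]: |ω|/ω_in = (323/1952)×41/51 = 779/5856, sense flips to −
signed output speed (× input speed) = -779/5856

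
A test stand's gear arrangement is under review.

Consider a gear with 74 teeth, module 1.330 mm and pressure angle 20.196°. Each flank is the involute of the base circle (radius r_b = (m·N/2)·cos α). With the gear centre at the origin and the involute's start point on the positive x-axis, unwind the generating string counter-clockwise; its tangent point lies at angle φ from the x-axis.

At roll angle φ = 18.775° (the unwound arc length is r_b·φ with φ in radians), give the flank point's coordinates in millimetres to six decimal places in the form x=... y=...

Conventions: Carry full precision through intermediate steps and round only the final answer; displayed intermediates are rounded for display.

topology: single-mesh involute geometry — m = 1.330, N = 74
pitch radius r_p = m·N/2 = 1.330·74/2 = 49.210000
base radius r_b = r_p·cos α = 49.210000·cos 20.196° = 46.184428
roll angle φ = 18.775° = 0.32768557 rad
x = r_b·(cos φ + φ·sin φ) = 48.597852
y = r_b·(sin φ − φ·cos φ) = 0.535890

x=48.597852 y=0.535890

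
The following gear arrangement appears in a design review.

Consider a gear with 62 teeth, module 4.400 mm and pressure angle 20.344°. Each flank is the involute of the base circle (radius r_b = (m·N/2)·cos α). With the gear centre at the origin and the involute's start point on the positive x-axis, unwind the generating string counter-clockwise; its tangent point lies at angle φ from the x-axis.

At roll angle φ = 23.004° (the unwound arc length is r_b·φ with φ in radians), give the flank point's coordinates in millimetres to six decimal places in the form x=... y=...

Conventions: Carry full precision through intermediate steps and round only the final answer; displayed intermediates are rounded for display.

class = single-mesh tooth geometry [base-circle involute, m = 4.400, 62T]
pitch radius r_p = m·N/2 = 4.400·62/2 = 136.400000
base radius r_b = r_p·cos α = 136.400000·cos 20.344° = 127.891672
roll angle φ = 23.004° = 0.40149554 rad
x = r_b·(cos φ + φ·sin φ) = 137.787953
y = r_b·(sin φ − φ·cos φ) = 2.714852

x=137.787953 y=2.714852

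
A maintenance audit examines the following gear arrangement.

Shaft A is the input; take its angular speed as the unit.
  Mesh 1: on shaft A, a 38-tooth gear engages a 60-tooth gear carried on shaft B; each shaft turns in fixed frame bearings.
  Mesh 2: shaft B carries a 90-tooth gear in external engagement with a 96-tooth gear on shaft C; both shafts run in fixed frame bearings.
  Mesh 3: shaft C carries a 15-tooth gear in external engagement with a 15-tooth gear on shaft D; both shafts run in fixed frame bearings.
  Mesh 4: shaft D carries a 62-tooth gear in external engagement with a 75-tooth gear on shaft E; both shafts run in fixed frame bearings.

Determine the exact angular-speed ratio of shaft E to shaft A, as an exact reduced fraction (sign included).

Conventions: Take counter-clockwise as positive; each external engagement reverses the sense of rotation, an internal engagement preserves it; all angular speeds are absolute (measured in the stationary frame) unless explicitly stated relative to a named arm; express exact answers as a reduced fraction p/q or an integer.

class = fixed-axis compound train [4 meshes; 4 ratios multiply, 4 sense flips]
mesh 1 [38T→60T]: running ratio 19/30, sense −
mesh 2 [90T→96T]: running ratio 19/32, sense +
mesh 3 [15T→15T]: running ratio 19/32, sense −
mesh 4 [62T→75T]: running ratio 589/1200, sense +
ω_out/ω_in = 589/1200

589/1200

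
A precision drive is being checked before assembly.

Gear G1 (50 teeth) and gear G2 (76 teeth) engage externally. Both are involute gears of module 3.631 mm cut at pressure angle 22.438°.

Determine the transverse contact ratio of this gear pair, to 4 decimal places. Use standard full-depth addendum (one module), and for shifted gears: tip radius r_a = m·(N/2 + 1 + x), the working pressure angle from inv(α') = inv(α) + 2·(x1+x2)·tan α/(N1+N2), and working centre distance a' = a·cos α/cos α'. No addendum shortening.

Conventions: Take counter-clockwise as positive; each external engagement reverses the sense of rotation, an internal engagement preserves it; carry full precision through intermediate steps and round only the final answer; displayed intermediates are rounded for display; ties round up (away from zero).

single-mesh involute tooth geometry (50T engaging 76T at module 3.631)
base radii: r_b1 = 83.902706, r_b2 = 127.532113
tip radii: r_a1 = 94.406000, r_a2 = 141.609000
no profile shift: α' = α, a' = a
action lengths: √(r_a1²−r_b1²) = 43.276192, √(r_a2²−r_b2²) = 61.552166
base pitch p_b = π·m·cos α = 10.543525
CR = (43.276192 + 61.552166 − 228.753000·sin 22.43800°)/10.543525 = 1.661410
contact ratio ≈ 1.6614

1.6614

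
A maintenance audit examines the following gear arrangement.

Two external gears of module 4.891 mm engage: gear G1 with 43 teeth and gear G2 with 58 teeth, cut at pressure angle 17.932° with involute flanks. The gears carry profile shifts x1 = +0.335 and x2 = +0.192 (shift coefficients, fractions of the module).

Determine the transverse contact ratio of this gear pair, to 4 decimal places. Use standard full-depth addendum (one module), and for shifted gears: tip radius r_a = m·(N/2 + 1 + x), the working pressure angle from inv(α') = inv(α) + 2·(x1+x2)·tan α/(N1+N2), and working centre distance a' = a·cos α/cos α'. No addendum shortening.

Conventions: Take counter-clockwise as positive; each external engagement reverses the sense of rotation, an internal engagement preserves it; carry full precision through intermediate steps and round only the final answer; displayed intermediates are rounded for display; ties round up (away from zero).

topology: single-mesh involute geometry — m = 4.891, 43T/58T pair
base radii: r_b1 = 100.048270, r_b2 = 134.948829
tip radii: r_a1 = 111.685985, r_a2 = 147.669072
inv(α') = inv(17.932°) + 2·(+0.335+0.192)·tan α/(43+58) = 0.01401270  ⇒  α' = 19.60598°
a' = a·cos α / cos α' = 246.9955·cos 17.932°/cos 19.60598° = 249.460201
action lengths: √(r_a1²−r_b1²) = 49.639731, √(r_a2²−r_b2²) = 59.958054
base pitch p_b = π·m·cos α = 14.619112
CR = (49.639731 + 59.958054 − 249.460201·sin 19.60598°)/14.619112 = 1.771067
contact ratio ≈ 1.7711

1.7711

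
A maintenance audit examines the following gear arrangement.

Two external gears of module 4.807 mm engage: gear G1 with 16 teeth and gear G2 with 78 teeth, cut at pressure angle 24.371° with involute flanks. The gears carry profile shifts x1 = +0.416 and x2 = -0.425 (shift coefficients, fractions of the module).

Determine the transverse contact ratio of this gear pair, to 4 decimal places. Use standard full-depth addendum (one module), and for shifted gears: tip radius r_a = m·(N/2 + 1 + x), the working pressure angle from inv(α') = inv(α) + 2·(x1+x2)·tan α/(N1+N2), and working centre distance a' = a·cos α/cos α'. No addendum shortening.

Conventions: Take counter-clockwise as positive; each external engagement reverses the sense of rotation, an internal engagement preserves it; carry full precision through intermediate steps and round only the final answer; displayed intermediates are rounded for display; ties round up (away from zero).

topology: single-mesh involute geometry — m = 4.807, 16T/78T pair
base radii: r_b1 = 35.029287, r_b2 = 170.767775
tip radii: r_a1 = 45.262712, r_a2 = 190.237025
inv(α') = inv(24.371°) + 2·(+0.416-0.425)·tan α/(16+78) = 0.02756902  ⇒  α' = 24.34675°
a' = a·cos α / cos α' = 225.9290·cos 24.371°/cos 24.34675° = 225.885717
action lengths: √(r_a1²−r_b1²) = 28.664650, √(r_a2²−r_b2²) = 83.836106
base pitch p_b = π·m·cos α = 13.755969
CR = (28.664650 + 83.836106 − 225.885717·sin 24.34675°)/13.755969 = 1.408667
contact ratio ≈ 1.4087

1.4087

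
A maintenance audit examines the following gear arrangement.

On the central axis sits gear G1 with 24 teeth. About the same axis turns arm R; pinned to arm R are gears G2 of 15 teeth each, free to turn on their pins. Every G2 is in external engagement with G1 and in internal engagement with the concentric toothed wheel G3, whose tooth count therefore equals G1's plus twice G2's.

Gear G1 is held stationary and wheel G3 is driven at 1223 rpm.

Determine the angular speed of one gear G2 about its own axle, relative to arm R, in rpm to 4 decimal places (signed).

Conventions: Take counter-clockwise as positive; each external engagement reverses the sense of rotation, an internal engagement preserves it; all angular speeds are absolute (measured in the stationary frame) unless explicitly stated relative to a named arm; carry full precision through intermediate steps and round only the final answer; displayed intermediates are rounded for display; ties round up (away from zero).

+1354.7077 rpm

recognized (axles ride arm R): planetary set, 24/15/54 teeth
normalise by the input: solve with ω_ring = 1, then scale by 1223 rpm
ring teeth: 24 + 2·15 = 54
24(ω_sun−ω_arm) = −54(ω_ring−ω_arm),  ω_sun = 0, ω_ring = 1
24(0−ω_arm) = −54(1−ω_arm)  ⇒  78·ω_arm = 54  ⇒  ω_arm = 9/13
sun–planet mesh: 24·(0−9/13) = −15·(ω_p−ω_arm)  ⇒  ω_p−ω_arm = 72/65
scale: ω_p−ω_arm = 72/65 × 1223 rpm = +1354.7077 rpm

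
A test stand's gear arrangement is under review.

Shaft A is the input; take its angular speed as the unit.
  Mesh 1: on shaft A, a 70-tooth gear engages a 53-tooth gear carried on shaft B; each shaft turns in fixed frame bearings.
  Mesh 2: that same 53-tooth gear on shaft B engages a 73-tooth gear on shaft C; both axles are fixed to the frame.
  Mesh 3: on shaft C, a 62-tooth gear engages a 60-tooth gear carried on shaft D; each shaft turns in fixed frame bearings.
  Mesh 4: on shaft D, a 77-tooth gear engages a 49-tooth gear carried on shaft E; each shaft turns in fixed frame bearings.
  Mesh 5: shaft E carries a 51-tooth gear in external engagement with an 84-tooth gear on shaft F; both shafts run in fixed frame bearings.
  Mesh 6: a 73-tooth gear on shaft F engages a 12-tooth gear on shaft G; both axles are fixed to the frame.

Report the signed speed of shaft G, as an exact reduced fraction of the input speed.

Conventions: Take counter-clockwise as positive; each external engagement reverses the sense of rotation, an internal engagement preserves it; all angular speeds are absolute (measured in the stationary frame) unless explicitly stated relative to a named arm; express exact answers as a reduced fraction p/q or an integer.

6-mesh fixed-axis compound train (all bearings frame-fixed)
mesh 1 [70T→53T]: |ω|/ω_in = 1×70/53 = 70/53, sense flips to −
mesh 2 [53T→73T]: |ω|/ω_in = (70/53)×53/73 = 70/73, sense flips to +
mesh 3 [62T→60T]: |ω|/ω_in = (70/73)×62/60 = 217/219, sense flips to −
mesh 4 [77T→49T]: |ω|/ω_in = (217/219)×77/49 = 341/219, sense flips to +
mesh 5 [51T→84T]: |ω|/ω_in = (341/219)×51/84 = 5797/6132, sense flips to −
mesh 6 [73T→12T]: |ω|/ω_in = (5797/6132)×73/12 = 5797/1008, sense flips to +
signed output speed (× input speed) = 5797/1008

5797/1008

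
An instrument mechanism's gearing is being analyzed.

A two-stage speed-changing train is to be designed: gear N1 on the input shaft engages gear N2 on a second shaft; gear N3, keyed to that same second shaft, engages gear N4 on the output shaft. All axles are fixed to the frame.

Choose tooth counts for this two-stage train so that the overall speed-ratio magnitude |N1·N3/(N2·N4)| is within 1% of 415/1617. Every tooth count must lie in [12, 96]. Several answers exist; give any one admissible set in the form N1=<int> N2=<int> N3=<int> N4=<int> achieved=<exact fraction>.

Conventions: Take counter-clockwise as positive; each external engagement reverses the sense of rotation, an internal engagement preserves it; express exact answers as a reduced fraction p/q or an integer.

design class (target 415/1617): fixed-axis compound train
target = 415/1617 in lowest terms: an exact hit needs N1·N3 = k·415 and N2·N4 = k·1617 for one integer k, every count in [12, 96]; additionally prefer no 1:1 stage (N1 ≠ N2, N3 ≠ N4)
k = 1…2: no 1:1-free in-range split of k·415 and k·1617 into factor pairs; take k = 3
k = 3: N1·N3 = 1245 = 15·83, N2·N4 = 4851 = 63·77
achieved = 15·83/(63·77) = 415/1617; |achieved − target| = 0 ≤ 83/32340 ✓

N1=15 N2=63 N3=83 N4=77 achieved=415/1617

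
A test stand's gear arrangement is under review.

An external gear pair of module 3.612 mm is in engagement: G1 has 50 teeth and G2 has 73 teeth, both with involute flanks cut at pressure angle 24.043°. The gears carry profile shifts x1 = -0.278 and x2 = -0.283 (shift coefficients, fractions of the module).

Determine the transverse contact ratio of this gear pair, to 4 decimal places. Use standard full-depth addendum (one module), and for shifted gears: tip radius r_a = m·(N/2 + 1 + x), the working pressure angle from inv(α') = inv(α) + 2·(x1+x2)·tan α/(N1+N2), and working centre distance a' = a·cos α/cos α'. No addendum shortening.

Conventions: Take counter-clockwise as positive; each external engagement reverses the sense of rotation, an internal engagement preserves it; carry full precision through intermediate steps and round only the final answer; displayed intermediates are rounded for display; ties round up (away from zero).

class = single-mesh tooth geometry [involute pair 50T × 73T, m = 3.612]
base radii: r_b1 = 82.465567, r_b2 = 120.399728
tip radii: r_a1 = 92.907864, r_a2 = 134.427804
inv(α') = inv(24.043°) + 2·(-0.278-0.283)·tan α/(50+73) = 0.02242917  ⇒  α' = 22.80096°
a' = a·cos α / cos α' = 222.1380·cos 24.043°/cos 22.80096° = 220.061643
action lengths: √(r_a1²−r_b1²) = 42.793708, √(r_a2²−r_b2²) = 59.789129
base pitch p_b = π·m·cos α = 10.362929
CR = (42.793708 + 59.789129 − 220.061643·sin 22.80096°)/10.362929 = 1.669618
contact ratio ≈ 1.6696

1.6696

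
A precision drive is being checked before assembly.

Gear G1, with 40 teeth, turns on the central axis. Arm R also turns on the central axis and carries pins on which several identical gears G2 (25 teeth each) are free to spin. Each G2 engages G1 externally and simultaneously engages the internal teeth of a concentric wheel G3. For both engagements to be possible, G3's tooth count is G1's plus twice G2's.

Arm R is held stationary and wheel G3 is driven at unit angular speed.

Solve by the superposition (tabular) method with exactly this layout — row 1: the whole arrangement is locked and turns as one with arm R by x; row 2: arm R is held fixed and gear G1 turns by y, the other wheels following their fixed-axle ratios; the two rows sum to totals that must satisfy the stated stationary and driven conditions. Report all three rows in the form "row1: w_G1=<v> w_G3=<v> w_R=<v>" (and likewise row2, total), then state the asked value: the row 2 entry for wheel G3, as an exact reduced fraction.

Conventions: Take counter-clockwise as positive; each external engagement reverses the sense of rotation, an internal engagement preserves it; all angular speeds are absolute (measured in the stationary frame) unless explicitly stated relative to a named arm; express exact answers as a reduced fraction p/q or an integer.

class = planetary set [G3 = 40+2·25 = 90; Willis about the carrier]
superposition row 1 [locked train]: every member turns x
row 2 — arm fixed, fixed-axis ratios: sun y, ring −(40/90)·y, arm 0
boundary: total ω_arm = x = 0 and total ω_ring = x − (40/90)·y = 1  ⇒  y = -9/4, x = 0
row 2 ring = −(40/90)·(-9/4) = 1
totals (row 1 + row 2): sun 0 + (-9/4) = -9/4, ring 0 + 1 = 1, arm 0 + 0 = 0
asked cell (row2, ring) = 1

row1: w_G1=0 w_G3=0 w_R=0
row2: w_G1=-9/4 w_G3=1 w_R=0
total: w_G1=-9/4 w_G3=1 w_R=0
asked value: 1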